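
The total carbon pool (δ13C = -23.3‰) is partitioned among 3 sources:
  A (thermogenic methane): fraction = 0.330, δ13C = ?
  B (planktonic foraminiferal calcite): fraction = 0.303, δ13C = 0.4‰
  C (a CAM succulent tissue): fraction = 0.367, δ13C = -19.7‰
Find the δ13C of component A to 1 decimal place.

-49.1‰

Isotope mass balance: δ_bulk = Σ fᵢ·δᵢ.
-23.3 = 0.330×δ_A + 0.303×(0.4) + 0.367×(-19.7)
0.330·δ_A = -23.3 − (-7.109) = -16.191
δ_A = -16.191 / 0.330 = -49.06‰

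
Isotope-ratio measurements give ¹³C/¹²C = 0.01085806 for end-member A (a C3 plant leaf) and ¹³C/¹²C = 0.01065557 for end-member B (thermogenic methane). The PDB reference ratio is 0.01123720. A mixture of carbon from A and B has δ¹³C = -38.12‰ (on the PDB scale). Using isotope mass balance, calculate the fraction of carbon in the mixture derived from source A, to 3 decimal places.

0.757

δ_A = (0.01085806/0.01123720 − 1)×1000 = (0.966260 − 1)×1000 = -33.740‰
δ_B = (0.01065557/0.01123720 − 1)×1000 = (0.948241 − 1)×1000 = -51.759‰
f_A = (δ_mix − δ_B)/(δ_A − δ_B) = (-38.12 − (-51.759))/(-33.740 − (-51.759))
f_A = 13.639 / 18.020 = 0.7569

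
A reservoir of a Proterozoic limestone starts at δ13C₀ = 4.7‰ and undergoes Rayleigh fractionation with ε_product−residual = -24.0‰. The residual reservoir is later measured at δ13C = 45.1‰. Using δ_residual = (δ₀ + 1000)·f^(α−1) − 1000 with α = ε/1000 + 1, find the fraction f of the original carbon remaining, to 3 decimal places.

α − 1 = ε/1000 = -0.0240
(δ_res + 1000)/(δ₀ + 1000) = (45.1 + 1000)/(4.7 + 1000) = 1045.1/1004.7 = 1.040211
f = 1.040211^(1/-0.0240) = exp(ln(1.040211)/-0.0240) = exp(0.03942/-0.0240)
f = exp(-1.6426) = 0.1935

0.193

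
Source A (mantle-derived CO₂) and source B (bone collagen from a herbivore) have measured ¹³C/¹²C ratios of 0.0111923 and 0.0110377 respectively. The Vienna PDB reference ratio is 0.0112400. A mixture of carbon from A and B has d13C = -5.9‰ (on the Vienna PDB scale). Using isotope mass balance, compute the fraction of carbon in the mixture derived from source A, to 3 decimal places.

δ_A = (0.0111923/0.0112400 − 1)×1000 = (0.995756 − 1)×1000 = -4.244‰
δ_B = (0.0110377/0.0112400 − 1)×1000 = (0.982002 − 1)×1000 = -17.998‰
f_A = (δ_mix − δ_B)/(δ_A − δ_B) = (-5.9 − (-17.998))/(-4.244 − (-17.998))
f_A = 12.098 / 13.754 = 0.8796

0.880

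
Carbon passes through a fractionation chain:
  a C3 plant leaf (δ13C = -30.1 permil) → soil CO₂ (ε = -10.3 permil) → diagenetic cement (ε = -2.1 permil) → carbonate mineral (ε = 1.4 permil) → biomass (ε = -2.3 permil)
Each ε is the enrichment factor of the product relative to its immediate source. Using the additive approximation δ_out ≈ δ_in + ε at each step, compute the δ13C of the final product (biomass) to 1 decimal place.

-43.4 permil

step 1: δ ≈ -30.1 + (-10.3) = -40.4 permil
step 2: δ ≈ -40.4 + (-2.1) = -42.5 permil
step 3: δ ≈ -42.5 + (1.4) = -41.1 permil
step 4: δ ≈ -41.1 + (-2.3) = -43.4 permil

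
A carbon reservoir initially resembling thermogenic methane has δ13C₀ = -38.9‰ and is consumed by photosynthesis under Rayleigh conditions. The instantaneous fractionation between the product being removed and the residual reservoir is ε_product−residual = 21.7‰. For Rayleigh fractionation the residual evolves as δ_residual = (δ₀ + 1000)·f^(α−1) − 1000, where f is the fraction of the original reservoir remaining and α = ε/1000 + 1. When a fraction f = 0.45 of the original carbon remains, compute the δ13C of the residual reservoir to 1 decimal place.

Rayleigh residual: δ_res = (δ₀ + 1000)·f^(α−1) − 1000
α = ε/1000 + 1 = 1.02170, so α − 1 = 0.02170
f^(α−1) = 0.45^(0.02170) = 0.982822
δ_res = (-38.9 + 1000) × 0.982822 − 1000 = 944.590 − 1000 = -55.41‰

-55.4‰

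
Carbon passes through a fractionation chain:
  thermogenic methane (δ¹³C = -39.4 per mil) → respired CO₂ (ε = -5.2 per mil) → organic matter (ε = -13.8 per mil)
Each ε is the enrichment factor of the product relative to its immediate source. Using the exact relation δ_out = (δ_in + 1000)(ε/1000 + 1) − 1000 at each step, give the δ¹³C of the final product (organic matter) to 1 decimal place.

step 1: δ = (-39.40 + 1000)·(-5.2/1000 + 1) − 1000 = -44.40 per mil
step 2: δ = (-44.40 + 1000)·(-13.8/1000 + 1) − 1000 = -57.58 per mil

-57.6 per mil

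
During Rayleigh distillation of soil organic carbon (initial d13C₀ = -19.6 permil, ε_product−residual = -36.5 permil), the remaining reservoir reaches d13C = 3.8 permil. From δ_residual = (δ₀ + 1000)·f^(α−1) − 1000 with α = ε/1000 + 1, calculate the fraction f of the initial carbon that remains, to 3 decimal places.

0.524

α − 1 = ε/1000 = -0.0365
(δ_res + 1000)/(δ₀ + 1000) = (3.8 + 1000)/(-19.6 + 1000) = 1003.8/980.4 = 1.023868
f = 1.023868^(1/-0.0365) = exp(ln(1.023868)/-0.0365) = exp(0.02359/-0.0365)
f = exp(-0.6462) = 0.5240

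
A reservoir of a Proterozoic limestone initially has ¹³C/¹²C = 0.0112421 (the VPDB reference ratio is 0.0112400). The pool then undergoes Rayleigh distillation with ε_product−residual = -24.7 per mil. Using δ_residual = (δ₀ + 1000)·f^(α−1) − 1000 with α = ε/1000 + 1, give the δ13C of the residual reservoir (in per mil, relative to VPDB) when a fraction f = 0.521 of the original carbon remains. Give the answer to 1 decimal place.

16.4 per mil

δ₀ = (0.0112421/0.0112400 − 1)×1000 = (1.000187 − 1)×1000 = 0.187 per mil
α − 1 = ε/1000 = -0.0247
f^(α−1) = 0.521^(-0.0247) = 1.016235
δ_res = (0.187 + 1000) × 1.016235 − 1000 = 1016.425 − 1000 = 16.42 per mil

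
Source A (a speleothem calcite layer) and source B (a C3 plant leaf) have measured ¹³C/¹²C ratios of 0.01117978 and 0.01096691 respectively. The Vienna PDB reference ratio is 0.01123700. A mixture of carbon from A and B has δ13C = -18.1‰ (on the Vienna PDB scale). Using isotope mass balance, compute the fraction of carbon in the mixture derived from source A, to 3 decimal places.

0.313

δ_A = (0.01117978/0.01123700 − 1)×1000 = (0.994908 − 1)×1000 = -5.092‰
δ_B = (0.01096691/0.01123700 − 1)×1000 = (0.975964 − 1)×1000 = -24.036‰
f_A = (δ_mix − δ_B)/(δ_A − δ_B) = (-18.1 − (-24.036))/(-5.092 − (-24.036))
f_A = 5.936 / 18.944 = 0.3133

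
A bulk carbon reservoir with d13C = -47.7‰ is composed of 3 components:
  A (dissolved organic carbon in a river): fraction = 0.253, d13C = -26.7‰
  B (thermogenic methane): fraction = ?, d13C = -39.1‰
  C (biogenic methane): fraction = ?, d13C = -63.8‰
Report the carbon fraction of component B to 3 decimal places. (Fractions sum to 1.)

0.272

Let f_B and f_C be the unknown fractions; fractions sum to 1 so f_B + f_C = 0.747.
Mass balance: Σ fᵢ·δᵢ = δ_bulk ⇒ f_B·(-39.1) + f_C·(-63.8) = -47.7 − (-6.755) = -40.945
Substitute f_C = 0.747 − f_B:
f_B·(-39.1 − -63.8) = -40.945 − 0.747×(-63.8) = 6.714
f_B = 6.714 / 24.7 = 0.2718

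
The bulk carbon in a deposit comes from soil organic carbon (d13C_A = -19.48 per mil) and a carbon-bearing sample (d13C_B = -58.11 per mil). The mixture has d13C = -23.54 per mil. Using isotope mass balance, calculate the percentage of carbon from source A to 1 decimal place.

δ_mix = f_A·δ_A + (1 − f_A)·δ_B  ⇒  f_A = (δ_mix − δ_B)/(δ_A − δ_B)
f_A = (-23.54 − (-58.11)) / (-19.48 − (-58.11))
f_A = 34.57 / 38.63 = 0.8949

89.5%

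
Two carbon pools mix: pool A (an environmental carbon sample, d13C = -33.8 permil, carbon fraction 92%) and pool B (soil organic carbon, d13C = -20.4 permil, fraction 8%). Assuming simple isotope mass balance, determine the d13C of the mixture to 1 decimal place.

-32.7 permil

δ_mix = f_A·δ_A + f_B·δ_B
δ_mix = 0.92 × (-33.8) + 0.08 × (-20.4)
δ_mix = -31.10 + -1.63 = -32.73 permil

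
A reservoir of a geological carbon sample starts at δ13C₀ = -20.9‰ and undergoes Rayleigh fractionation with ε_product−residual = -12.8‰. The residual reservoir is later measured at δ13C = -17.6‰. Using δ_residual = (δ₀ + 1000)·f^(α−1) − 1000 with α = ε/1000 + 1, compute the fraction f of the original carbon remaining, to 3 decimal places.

0.769

α − 1 = ε/1000 = -0.0128
(δ_res + 1000)/(δ₀ + 1000) = (-17.6 + 1000)/(-20.9 + 1000) = 982.4/979.1 = 1.003370
f = 1.003370^(1/-0.0128) = exp(ln(1.003370)/-0.0128) = exp(0.00336/-0.0128)
f = exp(-0.2629) = 0.7688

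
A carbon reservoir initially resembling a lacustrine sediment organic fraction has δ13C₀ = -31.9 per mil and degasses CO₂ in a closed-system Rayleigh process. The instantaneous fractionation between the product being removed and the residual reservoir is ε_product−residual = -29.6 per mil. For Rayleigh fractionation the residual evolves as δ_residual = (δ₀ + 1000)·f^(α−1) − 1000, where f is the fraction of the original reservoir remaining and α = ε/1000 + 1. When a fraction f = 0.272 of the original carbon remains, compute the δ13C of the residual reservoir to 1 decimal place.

Rayleigh residual: δ_res = (δ₀ + 1000)·f^(α−1) − 1000
α = ε/1000 + 1 = 0.97040, so α − 1 = -0.02960
f^(α−1) = 0.272^(-0.02960) = 1.039290
δ_res = (-31.9 + 1000) × 1.039290 − 1000 = 1006.137 − 1000 = 6.14 per mil

6.1 per mil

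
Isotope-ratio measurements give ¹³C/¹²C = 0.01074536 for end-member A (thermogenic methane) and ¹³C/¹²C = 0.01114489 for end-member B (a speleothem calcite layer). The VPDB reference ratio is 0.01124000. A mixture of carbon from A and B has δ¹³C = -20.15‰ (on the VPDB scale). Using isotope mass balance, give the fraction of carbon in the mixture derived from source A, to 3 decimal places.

0.329

δ_A = (0.01074536/0.01124000 − 1)×1000 = (0.955993 − 1)×1000 = -44.007‰
δ_B = (0.01114489/0.01124000 − 1)×1000 = (0.991538 − 1)×1000 = -8.462‰
f_A = (δ_mix − δ_B)/(δ_A − δ_B) = (-20.15 − (-8.462))/(-44.007 − (-8.462))
f_A = -11.688 / -35.545 = 0.3288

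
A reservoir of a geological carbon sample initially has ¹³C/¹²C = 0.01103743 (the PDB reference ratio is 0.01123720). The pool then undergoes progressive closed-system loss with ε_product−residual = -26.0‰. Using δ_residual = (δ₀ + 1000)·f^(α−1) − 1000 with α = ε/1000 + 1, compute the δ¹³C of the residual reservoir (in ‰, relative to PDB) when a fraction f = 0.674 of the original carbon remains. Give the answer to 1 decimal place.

-7.7‰

δ₀ = (0.01103743/0.01123720 − 1)×1000 = (0.982222 − 1)×1000 = -17.778‰
α − 1 = ε/1000 = -0.0260
f^(α−1) = 0.674^(-0.0260) = 1.010310
δ_res = (-17.778 + 1000) × 1.010310 − 1000 = 992.350 − 1000 = -7.65‰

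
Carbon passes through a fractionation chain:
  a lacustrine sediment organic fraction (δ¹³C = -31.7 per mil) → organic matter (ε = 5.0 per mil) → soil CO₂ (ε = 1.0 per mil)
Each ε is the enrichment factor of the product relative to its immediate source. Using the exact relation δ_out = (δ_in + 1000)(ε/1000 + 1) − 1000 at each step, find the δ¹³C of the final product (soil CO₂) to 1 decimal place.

step 1: δ = (-31.70 + 1000)·(5.0/1000 + 1) − 1000 = -26.86 per mil
step 2: δ = (-26.86 + 1000)·(1.0/1000 + 1) − 1000 = -25.89 per mil

-25.9 per mil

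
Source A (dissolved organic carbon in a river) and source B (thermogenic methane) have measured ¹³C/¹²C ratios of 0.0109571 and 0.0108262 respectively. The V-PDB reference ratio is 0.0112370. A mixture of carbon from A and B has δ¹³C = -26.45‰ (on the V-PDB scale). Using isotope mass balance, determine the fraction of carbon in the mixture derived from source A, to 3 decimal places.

0.868

δ_A = (0.0109571/0.0112370 − 1)×1000 = (0.975091 − 1)×1000 = -24.909‰
δ_B = (0.0108262/0.0112370 − 1)×1000 = (0.963442 − 1)×1000 = -36.558‰
f_A = (δ_mix − δ_B)/(δ_A − δ_B) = (-26.45 − (-36.558))/(-24.909 − (-36.558))
f_A = 10.108 / 11.649 = 0.8677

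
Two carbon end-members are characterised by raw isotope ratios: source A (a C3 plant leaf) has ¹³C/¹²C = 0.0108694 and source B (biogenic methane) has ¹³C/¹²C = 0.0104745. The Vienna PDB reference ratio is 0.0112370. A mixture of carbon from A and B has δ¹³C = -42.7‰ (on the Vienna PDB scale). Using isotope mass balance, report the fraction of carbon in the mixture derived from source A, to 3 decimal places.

δ_A = (0.0108694/0.0112370 − 1)×1000 = (0.967287 − 1)×1000 = -32.713‰
δ_B = (0.0104745/0.0112370 − 1)×1000 = (0.932144 − 1)×1000 = -67.856‰
f_A = (δ_mix − δ_B)/(δ_A − δ_B) = (-42.7 − (-67.856))/(-32.713 − (-67.856))
f_A = 25.156 / 35.143 = 0.7158

0.716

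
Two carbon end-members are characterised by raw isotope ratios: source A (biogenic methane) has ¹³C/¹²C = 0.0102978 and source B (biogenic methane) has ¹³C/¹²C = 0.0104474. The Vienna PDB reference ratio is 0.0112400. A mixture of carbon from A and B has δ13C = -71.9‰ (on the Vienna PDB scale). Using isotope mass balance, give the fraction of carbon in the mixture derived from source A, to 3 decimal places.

δ_A = (0.0102978/0.0112400 − 1)×1000 = (0.916174 − 1)×1000 = -83.826‰
δ_B = (0.0104474/0.0112400 − 1)×1000 = (0.929484 − 1)×1000 = -70.516‰
f_A = (δ_mix − δ_B)/(δ_A − δ_B) = (-71.9 − (-70.516))/(-83.826 − (-70.516))
f_A = -1.384 / -13.310 = 0.1040

0.104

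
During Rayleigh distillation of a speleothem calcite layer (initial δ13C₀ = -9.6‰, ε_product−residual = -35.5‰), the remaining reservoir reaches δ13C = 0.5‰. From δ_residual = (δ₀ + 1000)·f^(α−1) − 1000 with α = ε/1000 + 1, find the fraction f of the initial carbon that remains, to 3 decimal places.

α − 1 = ε/1000 = -0.0355
(δ_res + 1000)/(δ₀ + 1000) = (0.5 + 1000)/(-9.6 + 1000) = 1000.5/990.4 = 1.010198
f = 1.010198^(1/-0.0355) = exp(ln(1.010198)/-0.0355) = exp(0.01015/-0.0355)
f = exp(-0.2858) = 0.7514

0.751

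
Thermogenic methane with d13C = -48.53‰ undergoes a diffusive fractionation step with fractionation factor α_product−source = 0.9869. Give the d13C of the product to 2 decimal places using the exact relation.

-60.99‰

δ_product = (δ_source + 1000)·α − 1000
δ_product = (-48.53 + 1000) × 0.9869 − 1000
δ_product = 939.006 − 1000 = -60.994‰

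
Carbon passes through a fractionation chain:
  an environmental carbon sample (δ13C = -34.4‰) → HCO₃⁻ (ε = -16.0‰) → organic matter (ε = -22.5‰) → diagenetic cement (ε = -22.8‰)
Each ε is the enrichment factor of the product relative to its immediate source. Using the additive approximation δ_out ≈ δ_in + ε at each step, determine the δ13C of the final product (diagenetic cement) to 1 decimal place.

step 1: δ ≈ -34.4 + (-16.0) = -50.4‰
step 2: δ ≈ -50.4 + (-22.5) = -72.9‰
step 3: δ ≈ -72.9 + (-22.8) = -95.7‰

-95.7‰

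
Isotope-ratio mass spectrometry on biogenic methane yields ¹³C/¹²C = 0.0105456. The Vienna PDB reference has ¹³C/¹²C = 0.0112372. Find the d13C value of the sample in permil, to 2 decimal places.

d13C = (R_sample / R_standard − 1) × 1000
R_sample / R_standard = 0.0105456 / 0.0112372 = 0.938454
d13C = (0.938454 − 1) × 1000 = -61.546 permil

-61.55 permil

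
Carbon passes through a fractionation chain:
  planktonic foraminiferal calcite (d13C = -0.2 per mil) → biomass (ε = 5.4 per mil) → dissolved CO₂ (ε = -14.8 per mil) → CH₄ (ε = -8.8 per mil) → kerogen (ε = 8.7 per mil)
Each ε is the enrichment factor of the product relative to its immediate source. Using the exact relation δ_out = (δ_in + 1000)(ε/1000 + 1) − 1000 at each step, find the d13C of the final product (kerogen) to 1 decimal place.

-9.9 per mil

step 1: δ = (-0.20 + 1000)·(5.4/1000 + 1) − 1000 = 5.20 per mil
step 2: δ = (5.20 + 1000)·(-14.8/1000 + 1) − 1000 = -9.68 per mil
step 3: δ = (-9.68 + 1000)·(-8.8/1000 + 1) − 1000 = -18.39 per mil
step 4: δ = (-18.39 + 1000)·(8.7/1000 + 1) − 1000 = -9.85 per mil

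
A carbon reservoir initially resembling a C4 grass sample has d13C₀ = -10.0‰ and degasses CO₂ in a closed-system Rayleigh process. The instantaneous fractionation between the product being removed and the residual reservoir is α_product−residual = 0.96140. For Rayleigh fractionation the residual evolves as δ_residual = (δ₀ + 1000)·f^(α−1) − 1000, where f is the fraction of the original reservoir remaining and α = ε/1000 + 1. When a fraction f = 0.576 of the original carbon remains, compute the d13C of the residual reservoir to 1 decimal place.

11.3‰

Rayleigh residual: δ_res = (δ₀ + 1000)·f^(α−1) − 1000
α − 1 = -0.03860
f^(α−1) = 0.576^(-0.03860) = 1.021522
δ_res = (-10.0 + 1000) × 1.021522 − 1000 = 1011.307 − 1000 = 11.31‰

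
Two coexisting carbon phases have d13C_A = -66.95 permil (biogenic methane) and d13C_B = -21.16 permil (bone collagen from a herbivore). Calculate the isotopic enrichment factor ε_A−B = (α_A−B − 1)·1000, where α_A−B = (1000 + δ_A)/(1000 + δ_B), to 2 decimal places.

α_A−B = (1000 + -66.95) / (1000 + -21.16) = 933.05 / 978.84 = 0.953220
ε_A−B = (0.953220 − 1) × 1000 = -46.780 permil
(The approximation ε ≈ δ_A − δ_B would give -45.79 permil.)

-46.78 permil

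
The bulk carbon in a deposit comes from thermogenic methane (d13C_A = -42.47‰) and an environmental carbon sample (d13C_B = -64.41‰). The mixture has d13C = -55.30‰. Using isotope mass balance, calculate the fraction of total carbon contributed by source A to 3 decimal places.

δ_mix = f_A·δ_A + (1 − f_A)·δ_B  ⇒  f_A = (δ_mix − δ_B)/(δ_A − δ_B)
f_A = (-55.30 − (-64.41)) / (-42.47 − (-64.41))
f_A = 9.11 / 21.94 = 0.4152

0.415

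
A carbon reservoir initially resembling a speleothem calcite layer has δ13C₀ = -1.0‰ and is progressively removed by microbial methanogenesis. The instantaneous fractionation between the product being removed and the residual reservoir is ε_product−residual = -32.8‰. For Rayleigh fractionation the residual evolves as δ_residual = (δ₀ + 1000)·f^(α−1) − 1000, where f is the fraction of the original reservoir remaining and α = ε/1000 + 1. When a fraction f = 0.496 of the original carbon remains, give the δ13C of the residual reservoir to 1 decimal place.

Rayleigh residual: δ_res = (δ₀ + 1000)·f^(α−1) − 1000
α = ε/1000 + 1 = 0.96720, so α − 1 = -0.03280
f^(α−1) = 0.496^(-0.03280) = 1.023265
δ_res = (-1.0 + 1000) × 1.023265 − 1000 = 1022.242 − 1000 = 22.24‰

22.2‰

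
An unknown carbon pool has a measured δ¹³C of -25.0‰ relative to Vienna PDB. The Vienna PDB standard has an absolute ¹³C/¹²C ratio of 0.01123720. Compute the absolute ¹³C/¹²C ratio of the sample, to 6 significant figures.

0.0109563

R_sample = R_standard × (δ¹³C/1000 + 1)
R_sample = 0.01123720 × (-25.0/1000 + 1) = 0.01123720 × 0.975000
R_sample = 0.0109563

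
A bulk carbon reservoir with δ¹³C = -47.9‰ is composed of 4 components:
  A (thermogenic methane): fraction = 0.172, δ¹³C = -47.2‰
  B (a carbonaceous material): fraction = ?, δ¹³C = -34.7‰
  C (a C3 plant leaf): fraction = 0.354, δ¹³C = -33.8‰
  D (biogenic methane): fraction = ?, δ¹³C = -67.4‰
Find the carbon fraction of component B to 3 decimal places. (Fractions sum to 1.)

Let f_B and f_D be the unknown fractions; fractions sum to 1 so f_B + f_D = 0.474.
Mass balance: Σ fᵢ·δᵢ = δ_bulk ⇒ f_B·(-34.7) + f_D·(-67.4) = -47.9 − (-20.084) = -27.816
Substitute f_D = 0.474 − f_B:
f_B·(-34.7 − -67.4) = -27.816 − 0.474×(-67.4) = 4.131
f_B = 4.131 / 32.7 = 0.1263

0.126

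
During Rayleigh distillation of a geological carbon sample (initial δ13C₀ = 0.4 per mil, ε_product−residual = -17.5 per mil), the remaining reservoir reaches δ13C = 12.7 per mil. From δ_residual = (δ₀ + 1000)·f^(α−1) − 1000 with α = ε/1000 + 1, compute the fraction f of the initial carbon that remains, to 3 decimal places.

α − 1 = ε/1000 = -0.0175
(δ_res + 1000)/(δ₀ + 1000) = (12.7 + 1000)/(0.4 + 1000) = 1012.7/1000.4 = 1.012295
f = 1.012295^(1/-0.0175) = exp(ln(1.012295)/-0.0175) = exp(0.01222/-0.0175)
f = exp(-0.6983) = 0.4974

0.497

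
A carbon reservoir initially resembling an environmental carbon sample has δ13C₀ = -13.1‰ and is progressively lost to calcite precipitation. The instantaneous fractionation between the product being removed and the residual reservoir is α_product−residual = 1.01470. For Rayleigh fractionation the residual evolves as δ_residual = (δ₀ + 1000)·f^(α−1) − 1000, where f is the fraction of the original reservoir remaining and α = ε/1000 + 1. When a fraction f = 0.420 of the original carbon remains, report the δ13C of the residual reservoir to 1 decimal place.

Rayleigh residual: δ_res = (δ₀ + 1000)·f^(α−1) − 1000
α − 1 = 0.01470
f^(α−1) = 0.420^(0.01470) = 0.987329
δ_res = (-13.1 + 1000) × 0.987329 − 1000 = 974.395 − 1000 = -25.61‰

-25.6‰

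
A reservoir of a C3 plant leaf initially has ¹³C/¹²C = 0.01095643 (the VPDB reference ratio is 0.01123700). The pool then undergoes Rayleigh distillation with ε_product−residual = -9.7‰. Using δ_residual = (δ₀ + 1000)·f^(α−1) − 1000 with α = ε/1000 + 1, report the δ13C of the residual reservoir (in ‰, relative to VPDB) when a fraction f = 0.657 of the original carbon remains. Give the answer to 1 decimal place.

-21.0‰

δ₀ = (0.01095643/0.01123700 − 1)×1000 = (0.975032 − 1)×1000 = -24.968‰
α − 1 = ε/1000 = -0.0097
f^(α−1) = 0.657^(-0.0097) = 1.004083
δ_res = (-24.968 + 1000) × 1.004083 − 1000 = 979.013 − 1000 = -20.99‰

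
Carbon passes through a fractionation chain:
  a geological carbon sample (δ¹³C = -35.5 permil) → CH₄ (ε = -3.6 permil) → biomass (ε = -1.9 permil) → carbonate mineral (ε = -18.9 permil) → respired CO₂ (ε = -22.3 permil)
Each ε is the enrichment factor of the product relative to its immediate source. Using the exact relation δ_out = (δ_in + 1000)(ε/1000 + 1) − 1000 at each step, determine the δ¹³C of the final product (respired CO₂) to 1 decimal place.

-79.9 permil

step 1: δ = (-35.50 + 1000)·(-3.6/1000 + 1) − 1000 = -38.97 permil
step 2: δ = (-38.97 + 1000)·(-1.9/1000 + 1) − 1000 = -40.80 permil
step 3: δ = (-40.80 + 1000)·(-18.9/1000 + 1) − 1000 = -58.93 permil
step 4: δ = (-58.93 + 1000)·(-22.3/1000 + 1) − 1000 = -79.91 permil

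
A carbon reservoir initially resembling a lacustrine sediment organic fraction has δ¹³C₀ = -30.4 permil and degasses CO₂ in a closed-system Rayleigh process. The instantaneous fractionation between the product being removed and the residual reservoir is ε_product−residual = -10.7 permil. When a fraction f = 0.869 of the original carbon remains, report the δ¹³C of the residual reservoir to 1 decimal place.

-28.9 permil

Rayleigh residual: δ_res = (δ₀ + 1000)·f^(α−1) − 1000
α = ε/1000 + 1 = 0.98930, so α − 1 = -0.01070
f^(α−1) = 0.869^(-0.01070) = 1.001504
δ_res = (-30.4 + 1000) × 1.001504 − 1000 = 971.058 − 1000 = -28.94 permil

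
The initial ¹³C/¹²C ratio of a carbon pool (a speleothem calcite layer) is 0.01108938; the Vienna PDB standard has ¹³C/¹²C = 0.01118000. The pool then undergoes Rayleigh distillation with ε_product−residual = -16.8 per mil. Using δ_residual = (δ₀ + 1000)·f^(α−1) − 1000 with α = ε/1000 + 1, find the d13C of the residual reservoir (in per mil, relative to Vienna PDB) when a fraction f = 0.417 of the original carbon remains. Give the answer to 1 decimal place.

δ₀ = (0.01108938/0.01118000 − 1)×1000 = (0.991894 − 1)×1000 = -8.106 per mil
α − 1 = ε/1000 = -0.0168
f^(α−1) = 0.417^(-0.0168) = 1.014803
δ_res = (-8.106 + 1000) × 1.014803 − 1000 = 1006.577 − 1000 = 6.58 per mil

6.6 per mil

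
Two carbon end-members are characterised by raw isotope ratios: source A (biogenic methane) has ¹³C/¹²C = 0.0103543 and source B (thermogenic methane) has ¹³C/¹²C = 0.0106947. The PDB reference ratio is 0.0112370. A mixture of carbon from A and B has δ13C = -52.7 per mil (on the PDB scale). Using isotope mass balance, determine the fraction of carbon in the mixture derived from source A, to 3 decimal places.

δ_A = (0.0103543/0.0112370 − 1)×1000 = (0.921447 − 1)×1000 = -78.553 per mil
δ_B = (0.0106947/0.0112370 − 1)×1000 = (0.951740 − 1)×1000 = -48.260 per mil
f_A = (δ_mix − δ_B)/(δ_A − δ_B) = (-52.7 − (-48.260))/(-78.553 − (-48.260))
f_A = -4.440 / -30.293 = 0.1466

0.147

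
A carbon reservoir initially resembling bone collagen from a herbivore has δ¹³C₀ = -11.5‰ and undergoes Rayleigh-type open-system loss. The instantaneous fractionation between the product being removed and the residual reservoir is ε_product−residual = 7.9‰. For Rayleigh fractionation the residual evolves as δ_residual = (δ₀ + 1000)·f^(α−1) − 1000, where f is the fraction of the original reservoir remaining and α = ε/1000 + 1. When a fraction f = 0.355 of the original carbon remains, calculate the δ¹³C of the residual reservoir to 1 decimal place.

Rayleigh residual: δ_res = (δ₀ + 1000)·f^(α−1) − 1000
α = ε/1000 + 1 = 1.00790, so α − 1 = 0.00790
f^(α−1) = 0.355^(0.00790) = 0.991852
δ_res = (-11.5 + 1000) × 0.991852 − 1000 = 980.446 − 1000 = -19.55‰

-19.6‰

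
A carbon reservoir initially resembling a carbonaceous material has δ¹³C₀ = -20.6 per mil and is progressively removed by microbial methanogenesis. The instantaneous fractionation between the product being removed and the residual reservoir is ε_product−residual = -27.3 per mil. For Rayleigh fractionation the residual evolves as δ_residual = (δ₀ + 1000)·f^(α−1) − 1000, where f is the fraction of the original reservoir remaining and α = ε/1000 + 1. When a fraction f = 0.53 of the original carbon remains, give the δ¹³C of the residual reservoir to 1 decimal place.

-3.5 per mil

Rayleigh residual: δ_res = (δ₀ + 1000)·f^(α−1) − 1000
α = ε/1000 + 1 = 0.97270, so α − 1 = -0.02730
f^(α−1) = 0.53^(-0.02730) = 1.017483
δ_res = (-20.6 + 1000) × 1.017483 − 1000 = 996.523 − 1000 = -3.48 per mil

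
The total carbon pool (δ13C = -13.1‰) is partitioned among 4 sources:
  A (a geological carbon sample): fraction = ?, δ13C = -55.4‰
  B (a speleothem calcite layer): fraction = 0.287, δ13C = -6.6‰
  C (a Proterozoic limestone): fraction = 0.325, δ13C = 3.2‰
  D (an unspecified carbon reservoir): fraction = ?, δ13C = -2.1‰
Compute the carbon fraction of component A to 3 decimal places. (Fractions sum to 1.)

Let f_A and f_D be the unknown fractions; fractions sum to 1 so f_A + f_D = 0.388.
Mass balance: Σ fᵢ·δᵢ = δ_bulk ⇒ f_A·(-55.4) + f_D·(-2.1) = -13.1 − (-0.854) = -12.246
Substitute f_D = 0.388 − f_A:
f_A·(-55.4 − -2.1) = -12.246 − 0.388×(-2.1) = -11.431
f_A = -11.431 / -53.3 = 0.2145

0.214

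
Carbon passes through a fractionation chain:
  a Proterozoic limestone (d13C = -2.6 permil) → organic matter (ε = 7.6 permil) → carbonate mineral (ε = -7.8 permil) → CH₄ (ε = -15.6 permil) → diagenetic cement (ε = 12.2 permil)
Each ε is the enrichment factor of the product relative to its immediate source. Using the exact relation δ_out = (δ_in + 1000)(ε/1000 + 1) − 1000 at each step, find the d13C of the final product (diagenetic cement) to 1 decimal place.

step 1: δ = (-2.60 + 1000)·(7.6/1000 + 1) − 1000 = 4.98 permil
step 2: δ = (4.98 + 1000)·(-7.8/1000 + 1) − 1000 = -2.86 permil
step 3: δ = (-2.86 + 1000)·(-15.6/1000 + 1) − 1000 = -18.41 permil
step 4: δ = (-18.41 + 1000)·(12.2/1000 + 1) − 1000 = -6.44 permil

-6.4 permil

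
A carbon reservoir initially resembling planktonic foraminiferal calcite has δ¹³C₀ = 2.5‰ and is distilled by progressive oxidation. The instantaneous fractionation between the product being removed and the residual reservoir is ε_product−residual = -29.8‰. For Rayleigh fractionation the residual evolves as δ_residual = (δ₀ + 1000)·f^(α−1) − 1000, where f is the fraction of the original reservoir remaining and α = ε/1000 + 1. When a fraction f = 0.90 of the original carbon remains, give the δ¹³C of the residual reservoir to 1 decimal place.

Rayleigh residual: δ_res = (δ₀ + 1000)·f^(α−1) − 1000
α = ε/1000 + 1 = 0.97020, so α − 1 = -0.02980
f^(α−1) = 0.90^(-0.02980) = 1.003145
δ_res = (2.5 + 1000) × 1.003145 − 1000 = 1005.653 − 1000 = 5.65‰

5.7‰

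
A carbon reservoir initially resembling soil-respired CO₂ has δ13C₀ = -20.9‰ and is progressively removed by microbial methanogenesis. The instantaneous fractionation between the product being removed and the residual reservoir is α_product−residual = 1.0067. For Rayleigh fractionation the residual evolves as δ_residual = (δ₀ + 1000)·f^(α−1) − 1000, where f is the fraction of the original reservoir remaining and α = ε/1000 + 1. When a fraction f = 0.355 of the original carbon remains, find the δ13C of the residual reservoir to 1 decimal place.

Rayleigh residual: δ_res = (δ₀ + 1000)·f^(α−1) − 1000
α − 1 = 0.00670
f^(α−1) = 0.355^(0.00670) = 0.993085
δ_res = (-20.9 + 1000) × 0.993085 − 1000 = 972.330 − 1000 = -27.67‰

-27.7‰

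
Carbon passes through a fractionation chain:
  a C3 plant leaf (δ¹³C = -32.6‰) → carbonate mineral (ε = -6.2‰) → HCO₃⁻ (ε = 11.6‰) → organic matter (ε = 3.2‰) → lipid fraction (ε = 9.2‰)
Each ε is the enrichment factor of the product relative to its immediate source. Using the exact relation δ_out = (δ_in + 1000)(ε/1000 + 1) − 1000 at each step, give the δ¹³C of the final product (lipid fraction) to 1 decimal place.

-15.4‰

step 1: δ = (-32.60 + 1000)·(-6.2/1000 + 1) − 1000 = -38.60‰
step 2: δ = (-38.60 + 1000)·(11.6/1000 + 1) − 1000 = -27.45‰
step 3: δ = (-27.45 + 1000)·(3.2/1000 + 1) − 1000 = -24.33‰
step 4: δ = (-24.33 + 1000)·(9.2/1000 + 1) − 1000 = -15.36‰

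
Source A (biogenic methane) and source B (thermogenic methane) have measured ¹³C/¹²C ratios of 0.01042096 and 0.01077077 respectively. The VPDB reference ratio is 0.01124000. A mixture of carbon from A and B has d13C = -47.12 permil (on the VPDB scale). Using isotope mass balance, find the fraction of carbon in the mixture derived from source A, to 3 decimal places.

δ_A = (0.01042096/0.01124000 − 1)×1000 = (0.927132 − 1)×1000 = -72.868 permil
δ_B = (0.01077077/0.01124000 − 1)×1000 = (0.958254 − 1)×1000 = -41.746 permil
f_A = (δ_mix − δ_B)/(δ_A − δ_B) = (-47.12 − (-41.746))/(-72.868 − (-41.746))
f_A = -5.374 / -31.122 = 0.1727

0.173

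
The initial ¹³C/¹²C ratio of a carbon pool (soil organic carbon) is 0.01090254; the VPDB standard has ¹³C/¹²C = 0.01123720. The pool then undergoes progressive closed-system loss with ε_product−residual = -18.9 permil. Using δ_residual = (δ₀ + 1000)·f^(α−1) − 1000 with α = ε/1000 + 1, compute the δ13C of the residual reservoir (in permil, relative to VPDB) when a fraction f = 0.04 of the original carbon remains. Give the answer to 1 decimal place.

31.1 permil

δ₀ = (0.01090254/0.01123720 − 1)×1000 = (0.970219 − 1)×1000 = -29.781 permil
α − 1 = ε/1000 = -0.0189
f^(α−1) = 0.04^(-0.0189) = 1.062725
δ_res = (-29.781 + 1000) × 1.062725 − 1000 = 1031.076 − 1000 = 31.08 permil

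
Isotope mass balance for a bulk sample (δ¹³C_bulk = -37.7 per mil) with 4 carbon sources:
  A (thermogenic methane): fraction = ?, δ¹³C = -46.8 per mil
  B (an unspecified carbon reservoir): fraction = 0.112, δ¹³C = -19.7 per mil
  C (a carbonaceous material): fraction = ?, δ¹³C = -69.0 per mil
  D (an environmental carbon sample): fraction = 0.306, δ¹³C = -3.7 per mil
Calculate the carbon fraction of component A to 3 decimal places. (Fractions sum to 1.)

0.261

Let f_A and f_C be the unknown fractions; fractions sum to 1 so f_A + f_C = 0.582.
Mass balance: Σ fᵢ·δᵢ = δ_bulk ⇒ f_A·(-46.8) + f_C·(-69.0) = -37.7 − (-3.339) = -34.361
Substitute f_C = 0.582 − f_A:
f_A·(-46.8 − -69.0) = -34.361 − 0.582×(-69.0) = 5.797
f_A = 5.797 / 22.2 = 0.2611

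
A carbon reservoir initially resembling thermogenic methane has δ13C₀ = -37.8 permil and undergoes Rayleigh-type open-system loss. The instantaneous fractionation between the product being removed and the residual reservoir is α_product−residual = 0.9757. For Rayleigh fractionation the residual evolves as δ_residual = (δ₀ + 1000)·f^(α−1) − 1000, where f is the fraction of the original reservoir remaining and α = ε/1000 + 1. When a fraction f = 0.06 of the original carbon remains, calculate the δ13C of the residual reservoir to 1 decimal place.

Rayleigh residual: δ_res = (δ₀ + 1000)·f^(α−1) − 1000
α − 1 = -0.02430
f^(α−1) = 0.06^(-0.02430) = 1.070757
δ_res = (-37.8 + 1000) × 1.070757 − 1000 = 1030.282 − 1000 = 30.28 permil

30.3 permil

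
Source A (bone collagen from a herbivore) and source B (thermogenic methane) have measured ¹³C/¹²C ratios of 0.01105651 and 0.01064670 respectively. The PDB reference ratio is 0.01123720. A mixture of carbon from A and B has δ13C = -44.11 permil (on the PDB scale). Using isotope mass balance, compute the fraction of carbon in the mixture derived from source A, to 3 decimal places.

0.231

δ_A = (0.01105651/0.01123720 − 1)×1000 = (0.983920 − 1)×1000 = -16.080 permil
δ_B = (0.01064670/0.01123720 − 1)×1000 = (0.947451 − 1)×1000 = -52.549 permil
f_A = (δ_mix − δ_B)/(δ_A − δ_B) = (-44.11 − (-52.549))/(-16.080 − (-52.549))
f_A = 8.439 / 36.469 = 0.2314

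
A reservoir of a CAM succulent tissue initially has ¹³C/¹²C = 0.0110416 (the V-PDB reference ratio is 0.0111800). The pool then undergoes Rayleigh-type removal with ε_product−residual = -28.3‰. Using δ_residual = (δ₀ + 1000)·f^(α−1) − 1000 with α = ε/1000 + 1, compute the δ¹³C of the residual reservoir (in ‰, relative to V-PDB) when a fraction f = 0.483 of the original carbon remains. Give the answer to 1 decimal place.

8.2‰

δ₀ = (0.0110416/0.0111800 − 1)×1000 = (0.987621 − 1)×1000 = -12.379‰
α − 1 = ε/1000 = -0.0283
f^(α−1) = 0.483^(-0.0283) = 1.020809
δ_res = (-12.379 + 1000) × 1.020809 − 1000 = 1008.172 − 1000 = 8.17‰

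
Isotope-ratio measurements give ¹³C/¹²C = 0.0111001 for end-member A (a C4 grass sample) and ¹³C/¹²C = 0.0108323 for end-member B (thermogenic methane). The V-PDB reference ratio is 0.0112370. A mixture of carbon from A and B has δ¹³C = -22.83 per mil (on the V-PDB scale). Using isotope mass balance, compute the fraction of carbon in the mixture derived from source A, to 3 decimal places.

δ_A = (0.0111001/0.0112370 − 1)×1000 = (0.987817 − 1)×1000 = -12.183 per mil
δ_B = (0.0108323/0.0112370 − 1)×1000 = (0.963985 − 1)×1000 = -36.015 per mil
f_A = (δ_mix − δ_B)/(δ_A − δ_B) = (-22.83 − (-36.015))/(-12.183 − (-36.015))
f_A = 13.185 / 23.832 = 0.5532

0.553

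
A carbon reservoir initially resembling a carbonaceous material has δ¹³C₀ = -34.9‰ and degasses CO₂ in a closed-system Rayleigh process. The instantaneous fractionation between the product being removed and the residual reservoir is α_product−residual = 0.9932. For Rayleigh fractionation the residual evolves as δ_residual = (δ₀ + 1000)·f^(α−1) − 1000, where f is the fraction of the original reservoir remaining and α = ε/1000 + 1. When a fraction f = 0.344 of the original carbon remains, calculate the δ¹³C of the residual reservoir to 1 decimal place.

Rayleigh residual: δ_res = (δ₀ + 1000)·f^(α−1) − 1000
α − 1 = -0.00680
f^(α−1) = 0.344^(-0.00680) = 1.007283
δ_res = (-34.9 + 1000) × 1.007283 − 1000 = 972.129 − 1000 = -27.87‰

-27.9‰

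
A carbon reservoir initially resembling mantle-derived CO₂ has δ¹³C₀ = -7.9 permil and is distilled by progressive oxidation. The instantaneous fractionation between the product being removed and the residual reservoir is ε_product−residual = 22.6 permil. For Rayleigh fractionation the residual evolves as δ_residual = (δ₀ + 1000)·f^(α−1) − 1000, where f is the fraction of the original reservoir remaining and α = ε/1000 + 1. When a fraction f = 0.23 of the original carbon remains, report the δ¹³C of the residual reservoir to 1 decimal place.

-40.3 permil

Rayleigh residual: δ_res = (δ₀ + 1000)·f^(α−1) − 1000
α = ε/1000 + 1 = 1.02260, so α − 1 = 0.02260
f^(α−1) = 0.23^(0.02260) = 0.967331
δ_res = (-7.9 + 1000) × 0.967331 − 1000 = 959.689 − 1000 = -40.31 permil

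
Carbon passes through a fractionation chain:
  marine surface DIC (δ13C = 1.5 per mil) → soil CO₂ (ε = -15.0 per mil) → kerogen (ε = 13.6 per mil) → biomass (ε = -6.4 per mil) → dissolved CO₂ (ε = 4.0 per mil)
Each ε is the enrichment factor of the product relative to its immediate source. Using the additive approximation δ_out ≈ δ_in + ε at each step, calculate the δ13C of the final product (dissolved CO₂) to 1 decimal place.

-2.3 per mil

step 1: δ ≈ 1.5 + (-15.0) = -13.5 per mil
step 2: δ ≈ -13.5 + (13.6) = 0.1 per mil
step 3: δ ≈ 0.1 + (-6.4) = -6.3 per mil
step 4: δ ≈ -6.3 + (4.0) = -2.3 per mil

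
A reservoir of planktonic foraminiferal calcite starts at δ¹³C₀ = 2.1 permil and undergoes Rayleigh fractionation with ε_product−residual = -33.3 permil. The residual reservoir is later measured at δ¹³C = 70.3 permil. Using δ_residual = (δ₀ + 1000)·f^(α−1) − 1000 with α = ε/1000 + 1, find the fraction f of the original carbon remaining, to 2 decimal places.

0.14

α − 1 = ε/1000 = -0.0333
(δ_res + 1000)/(δ₀ + 1000) = (70.3 + 1000)/(2.1 + 1000) = 1070.3/1002.1 = 1.068057
f = 1.068057^(1/-0.0333) = exp(ln(1.068057)/-0.0333) = exp(0.06584/-0.0333)
f = exp(-1.9772) = 0.1385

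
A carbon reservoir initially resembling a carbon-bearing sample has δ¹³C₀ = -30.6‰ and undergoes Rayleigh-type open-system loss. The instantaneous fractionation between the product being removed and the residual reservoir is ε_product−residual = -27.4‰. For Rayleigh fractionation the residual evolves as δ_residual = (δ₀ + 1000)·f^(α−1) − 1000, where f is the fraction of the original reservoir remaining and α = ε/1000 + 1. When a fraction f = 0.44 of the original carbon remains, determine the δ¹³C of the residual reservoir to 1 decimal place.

Rayleigh residual: δ_res = (δ₀ + 1000)·f^(α−1) − 1000
α = ε/1000 + 1 = 0.97260, so α − 1 = -0.02740
f^(α−1) = 0.44^(-0.02740) = 1.022750
δ_res = (-30.6 + 1000) × 1.022750 − 1000 = 991.454 − 1000 = -8.55‰

-8.5‰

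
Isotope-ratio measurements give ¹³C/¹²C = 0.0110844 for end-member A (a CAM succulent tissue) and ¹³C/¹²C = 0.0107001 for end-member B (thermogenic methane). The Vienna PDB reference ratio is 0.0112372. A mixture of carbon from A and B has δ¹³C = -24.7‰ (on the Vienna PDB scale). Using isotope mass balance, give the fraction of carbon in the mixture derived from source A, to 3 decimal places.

δ_A = (0.0110844/0.0112372 − 1)×1000 = (0.986402 − 1)×1000 = -13.598‰
δ_B = (0.0107001/0.0112372 − 1)×1000 = (0.952203 − 1)×1000 = -47.797‰
f_A = (δ_mix − δ_B)/(δ_A − δ_B) = (-24.7 − (-47.797))/(-13.598 − (-47.797))
f_A = 23.097 / 34.199 = 0.6754

0.675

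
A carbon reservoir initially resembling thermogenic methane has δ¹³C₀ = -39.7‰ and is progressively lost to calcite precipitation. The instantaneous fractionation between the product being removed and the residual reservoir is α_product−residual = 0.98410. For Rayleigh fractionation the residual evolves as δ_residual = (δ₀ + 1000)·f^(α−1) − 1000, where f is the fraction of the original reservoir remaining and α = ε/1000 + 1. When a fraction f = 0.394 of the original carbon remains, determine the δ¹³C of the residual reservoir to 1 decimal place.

Rayleigh residual: δ_res = (δ₀ + 1000)·f^(α−1) − 1000
α − 1 = -0.01590
f^(α−1) = 0.394^(-0.01590) = 1.014920
δ_res = (-39.7 + 1000) × 1.014920 − 1000 = 974.627 − 1000 = -25.37‰

-25.4‰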